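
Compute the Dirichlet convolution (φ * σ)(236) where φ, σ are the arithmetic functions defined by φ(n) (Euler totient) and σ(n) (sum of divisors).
(φ * σ)(236) = 1416

Divisors of 236: [1, 2, 4, 59, 118, 236]. For each d | 236:
  d = 1: φ(1) · σ(236/1) = 1 · 420 = 420
  d = 2: φ(2) · σ(236/2) = 1 · 180 = 180
  d = 4: φ(4) · σ(236/4) = 2 · 60 = 120
  d = 59: φ(59) · σ(236/59) = 58 · 7 = 406
  d = 118: φ(118) · σ(236/118) = 58 · 3 = 174
  d = 236: φ(236) · σ(236/236) = 116 · 1 = 116
Summing: (φ * σ)(236) = 420 + 180 + 120 + 406 + 174 + 116 = 1416.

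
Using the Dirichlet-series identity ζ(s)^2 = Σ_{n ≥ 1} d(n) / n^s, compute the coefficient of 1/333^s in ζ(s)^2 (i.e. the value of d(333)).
d(333) = 6

ζ(s)^2 = (Σ 1/m^s)(Σ 1/k^s). The coefficient of 1/n^s in the product is the number of ordered pairs (m, k) with mk = n, which equals d(n). For n = 333, divisors are [1, 3, 9, 37, 111, 333], so d(333) = 6.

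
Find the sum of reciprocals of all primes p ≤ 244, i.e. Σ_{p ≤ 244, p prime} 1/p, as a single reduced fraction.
Σ 1/p = 506873196134241441348690763593294873492730445394823722837469097176314709804649267964680634478659521/256041159035492609053110100510385311995538591998443060216114576417920917800321526504084465112487730

π(244) = 53, so the primes ≤ 244 are [2, 3, 5, 7, 11, 13, 17, 19, 23, 29, 31, 37, 41, 43, 47, 53, 59, 61, 67, 71, 73, 79, 83, 89, 97, 101, 103, 107, 109, 113, 127, 131, 137, 139, 149, 151, 157, 163, 167, 173, 179, 181, 191, 193, 197, 199, 211, 223, 227, 229, 233, 239, 241]. Summing 1/p over these primes: 506873196134241441348690763593294873492730445394823722837469097176314709804649267964680634478659521/256041159035492609053110100510385311995538591998443060216114576417920917800321526504084465112487730 ≈ 1.9797. Mertens estimate ln ln(244) + 0.2615 ≈ 1.9657.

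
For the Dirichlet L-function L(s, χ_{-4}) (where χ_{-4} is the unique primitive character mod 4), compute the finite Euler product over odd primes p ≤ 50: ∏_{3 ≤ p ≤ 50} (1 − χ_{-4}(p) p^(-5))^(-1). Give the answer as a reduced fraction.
∏ = 7508883803148623376075754946450365737429310788606076172798130278074505/7537845509642297199917174706861149114875564283464393121061743521431552

The odd primes p ≤ 50 are [3, 5, 7, 11, 13, 17, 19, 23, 29, 31, 37, 41, 43, 47]. For each, χ(p) = 1 if p ≡ 1 mod 4, χ(p) = −1 if p ≡ 3 mod 4. Taking (1 − χ(p)/p^5)^(-1) = p^5/(p^5 − χ(p)): (1 − (-1)/3^5)^(-1) · (1 − (1)/5^5)^(-1) · (1 − (-1)/7^5)^(-1) · (1 − (-1)/11^5)^(-1) · (1 − (1)/13^5)^(-1) · (1 − (1)/17^5)^(-1) · (1 − (-1)/19^5)^(-1) · (1 − (-1)/23^5)^(-1) · (1 − (1)/29^5)^(-1) · (1 − (-1)/31^5)^(-1) · (1 − (1)/37^5)^(-1) · (1 − (1)/41^5)^(-1) · (1 − (-1)/43^5)^(-1) · (1 − (-1)/47^5)^(-1) = 7508883803148623376075754946450365737429310788606076172798130278074505/7537845509642297199917174706861149114875564283464393121061743521431552.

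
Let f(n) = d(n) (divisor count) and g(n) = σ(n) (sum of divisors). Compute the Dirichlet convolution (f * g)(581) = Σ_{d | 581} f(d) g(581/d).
(d * σ)(581) = 860

Divisors of 581: [1, 7, 83, 581]. For each d | 581:
  d = 1: d(1) · σ(581/1) = 1 · 672 = 672
  d = 7: d(7) · σ(581/7) = 2 · 84 = 168
  d = 83: d(83) · σ(581/83) = 2 · 8 = 16
  d = 581: d(581) · σ(581/581) = 4 · 1 = 4
Summing: (d * σ)(581) = 672 + 168 + 16 + 4 = 860.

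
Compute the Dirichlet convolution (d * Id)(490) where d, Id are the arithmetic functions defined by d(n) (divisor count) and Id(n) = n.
(d * Id)(490) = 1848

Divisors of 490: [1, 2, 5, 7, 10, 14, 35, 49, 70, 98, 245, 490]. For each d | 490:
  d = 1: d(1) · Id(490/1) = 1 · 490 = 490
  d = 2: d(2) · Id(490/2) = 2 · 245 = 490
  d = 5: d(5) · Id(490/5) = 2 · 98 = 196
  d = 7: d(7) · Id(490/7) = 2 · 70 = 140
  d = 10: d(10) · Id(490/10) = 4 · 49 = 196
  d = 14: d(14) · Id(490/14) = 4 · 35 = 140
  d = 35: d(35) · Id(490/35) = 4 · 14 = 56
  d = 49: d(49) · Id(490/49) = 3 · 10 = 30
  d = 70: d(70) · Id(490/70) = 8 · 7 = 56
  d = 98: d(98) · Id(490/98) = 6 · 5 = 30
  d = 245: d(245) · Id(490/245) = 6 · 2 = 12
  d = 490: d(490) · Id(490/490) = 12 · 1 = 12
Summing: (d * Id)(490) = 490 + 490 + 196 + 140 + 196 + 140 + 56 + 30 + 56 + 30 + 12 + 12 = 1848.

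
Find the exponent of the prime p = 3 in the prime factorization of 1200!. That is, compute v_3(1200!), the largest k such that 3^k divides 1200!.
v_3(1200!) = 596

Legendre's formula: v_p(n!) = Σ_{k ≥ 1} ⌊n / p^k⌋. For p = 3, n = 1200, the terms are:
  ⌊1200/3^1⌋ = ⌊1200/3⌋ = 400
  ⌊1200/3^2⌋ = ⌊1200/9⌋ = 133
  ⌊1200/3^3⌋ = ⌊1200/27⌋ = 44
  ⌊1200/3^4⌋ = ⌊1200/81⌋ = 14
  ⌊1200/3^5⌋ = ⌊1200/243⌋ = 4
  ⌊1200/3^6⌋ = ⌊1200/729⌋ = 1
(the next term ⌊1200/3^7⌋ = 0, terminating the sum). Summing: v_3(1200!) = 400 + 133 + 44 + 14 + 4 + 1 = 596.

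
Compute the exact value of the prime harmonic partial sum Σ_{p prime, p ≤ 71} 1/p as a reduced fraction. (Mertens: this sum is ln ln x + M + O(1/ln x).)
Σ 1/p = 972416614407737400870501653/557940830126698960967415390

π(71) = 20, so the primes ≤ 71 are [2, 3, 5, 7, 11, 13, 17, 19, 23, 29, 31, 37, 41, 43, 47, 53, 59, 61, 67, 71]. Summing 1/p over these primes: 972416614407737400870501653/557940830126698960967415390 ≈ 1.7429. Mertens estimate ln ln(71) + 0.2615 ≈ 1.7114.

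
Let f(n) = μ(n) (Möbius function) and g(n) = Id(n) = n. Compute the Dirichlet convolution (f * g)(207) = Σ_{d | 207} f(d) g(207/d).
(μ * Id)(207) = 132

Divisors of 207: [1, 3, 9, 23, 69, 207]. For each d | 207:
  d = 1: μ(1) · Id(207/1) = 1 · 207 = 207
  d = 3: μ(3) · Id(207/3) = -1 · 69 = -69
  d = 9: μ(9) · Id(207/9) = 0 · 23 = 0
  d = 23: μ(23) · Id(207/23) = -1 · 9 = -9
  d = 69: μ(69) · Id(207/69) = 1 · 3 = 3
  d = 207: μ(207) · Id(207/207) = 0 · 1 = 0
Summing: (μ * Id)(207) = 207 + -69 + 0 + -9 + 3 + 0 = 132.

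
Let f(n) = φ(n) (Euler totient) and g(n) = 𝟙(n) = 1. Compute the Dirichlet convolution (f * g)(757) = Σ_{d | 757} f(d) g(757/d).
(φ * 𝟙)(757) = 757

Divisors of 757: [1, 757]. For each d | 757:
  d = 1: φ(1) · 𝟙(757/1) = 1 · 1 = 1
  d = 757: φ(757) · 𝟙(757/757) = 756 · 1 = 756
Summing: (φ * 𝟙)(757) = 1 + 756 = 757.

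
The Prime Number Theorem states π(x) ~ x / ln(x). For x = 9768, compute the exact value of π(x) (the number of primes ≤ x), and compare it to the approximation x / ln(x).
π(9768) = 1204;  x/ln(x) ≈ 1063.26;  relative error ≈ 11.69%.

Directly count primes up to 9768: π(9768) = 1204. The PNT approximation gives 9768/ln(9768) ≈ 9768/9.18687 ≈ 1063.26. Relative error (π(x) − x/ln(x)) / π(x) ≈ 11.69%; the approximation is known to undercount slightly (Li(x) is a better estimate).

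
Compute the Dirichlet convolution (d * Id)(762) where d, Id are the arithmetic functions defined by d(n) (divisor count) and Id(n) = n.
(d * Id)(762) = 2580

Divisors of 762: [1, 2, 3, 6, 127, 254, 381, 762]. For each d | 762:
  d = 1: d(1) · Id(762/1) = 1 · 762 = 762
  d = 2: d(2) · Id(762/2) = 2 · 381 = 762
  d = 3: d(3) · Id(762/3) = 2 · 254 = 508
  d = 6: d(6) · Id(762/6) = 4 · 127 = 508
  d = 127: d(127) · Id(762/127) = 2 · 6 = 12
  d = 254: d(254) · Id(762/254) = 4 · 3 = 12
  d = 381: d(381) · Id(762/381) = 4 · 2 = 8
  d = 762: d(762) · Id(762/762) = 8 · 1 = 8
Summing: (d * Id)(762) = 762 + 762 + 508 + 508 + 12 + 12 + 8 + 8 = 2580.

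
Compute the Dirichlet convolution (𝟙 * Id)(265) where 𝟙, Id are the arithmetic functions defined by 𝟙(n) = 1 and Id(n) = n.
(𝟙 * Id)(265) = 324

Divisors of 265: [1, 5, 53, 265]. For each d | 265:
  d = 1: 𝟙(1) · Id(265/1) = 1 · 265 = 265
  d = 5: 𝟙(5) · Id(265/5) = 1 · 53 = 53
  d = 53: 𝟙(53) · Id(265/53) = 1 · 5 = 5
  d = 265: 𝟙(265) · Id(265/265) = 1 · 1 = 1
Summing: (𝟙 * Id)(265) = 265 + 53 + 5 + 1 = 324.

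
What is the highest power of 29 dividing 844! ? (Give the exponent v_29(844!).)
v_29(844!) = 30

Legendre's formula: v_p(n!) = Σ_{k ≥ 1} ⌊n / p^k⌋. For p = 29, n = 844, the terms are:
  ⌊844/29^1⌋ = ⌊844/29⌋ = 29
  ⌊844/29^2⌋ = ⌊844/841⌋ = 1
(the next term ⌊844/29^3⌋ = 0, terminating the sum). Summing: v_29(844!) = 29 + 1 = 30.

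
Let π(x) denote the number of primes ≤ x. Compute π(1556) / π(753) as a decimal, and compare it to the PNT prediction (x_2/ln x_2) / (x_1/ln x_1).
π(1556)/π(753) = 245/133 ≈ 1.8421;  PNT prediction ≈ 1.8623.

π(753) = 133 and π(1556) = 245, so π(1556)/π(753) ≈ 1.8421. The PNT-predicted ratio is (1556/ln(1556)) / (753/ln(753)) ≈ 1.8623. The two agree to within a few percent, as expected.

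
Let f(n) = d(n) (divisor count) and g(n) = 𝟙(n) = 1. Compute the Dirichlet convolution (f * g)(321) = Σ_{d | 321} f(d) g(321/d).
(d * 𝟙)(321) = 9

Divisors of 321: [1, 3, 107, 321]. For each d | 321:
  d = 1: d(1) · 𝟙(321/1) = 1 · 1 = 1
  d = 3: d(3) · 𝟙(321/3) = 2 · 1 = 2
  d = 107: d(107) · 𝟙(321/107) = 2 · 1 = 2
  d = 321: d(321) · 𝟙(321/321) = 4 · 1 = 4
Summing: (d * 𝟙)(321) = 1 + 2 + 2 + 4 = 9.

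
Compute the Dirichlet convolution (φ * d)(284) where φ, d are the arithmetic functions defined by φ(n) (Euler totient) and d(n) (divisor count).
(φ * d)(284) = 504

Divisors of 284: [1, 2, 4, 71, 142, 284]. For each d | 284:
  d = 1: φ(1) · d(284/1) = 1 · 6 = 6
  d = 2: φ(2) · d(284/2) = 1 · 4 = 4
  d = 4: φ(4) · d(284/4) = 2 · 2 = 4
  d = 71: φ(71) · d(284/71) = 70 · 3 = 210
  d = 142: φ(142) · d(284/142) = 70 · 2 = 140
  d = 284: φ(284) · d(284/284) = 140 · 1 = 140
Summing: (φ * d)(284) = 6 + 4 + 4 + 210 + 140 + 140 = 504.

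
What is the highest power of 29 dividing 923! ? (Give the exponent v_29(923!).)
v_29(923!) = 32

Legendre's formula: v_p(n!) = Σ_{k ≥ 1} ⌊n / p^k⌋. For p = 29, n = 923, the terms are:
  ⌊923/29^1⌋ = ⌊923/29⌋ = 31
  ⌊923/29^2⌋ = ⌊923/841⌋ = 1
(the next term ⌊923/29^3⌋ = 0, terminating the sum). Summing: v_29(923!) = 31 + 1 = 32.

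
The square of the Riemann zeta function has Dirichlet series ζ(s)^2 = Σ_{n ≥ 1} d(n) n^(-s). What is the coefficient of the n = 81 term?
d(81) = 5

ζ(s)^2 = (Σ 1/m^s)(Σ 1/k^s). The coefficient of 1/n^s in the product is the number of ordered pairs (m, k) with mk = n, which equals d(n). For n = 81, divisors are [1, 3, 9, 27, 81], so d(81) = 5.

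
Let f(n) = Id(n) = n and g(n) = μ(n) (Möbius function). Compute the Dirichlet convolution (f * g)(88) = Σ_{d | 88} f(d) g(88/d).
(Id * μ)(88) = 40

Divisors of 88: [1, 2, 4, 8, 11, 22, 44, 88]. For each d | 88:
  d = 1: Id(1) · μ(88/1) = 1 · 0 = 0
  d = 2: Id(2) · μ(88/2) = 2 · 0 = 0
  d = 4: Id(4) · μ(88/4) = 4 · 1 = 4
  d = 8: Id(8) · μ(88/8) = 8 · -1 = -8
  d = 11: Id(11) · μ(88/11) = 11 · 0 = 0
  d = 22: Id(22) · μ(88/22) = 22 · 0 = 0
  d = 44: Id(44) · μ(88/44) = 44 · -1 = -44
  d = 88: Id(88) · μ(88/88) = 88 · 1 = 88
Summing: (Id * μ)(88) = 0 + 0 + 4 + -8 + 0 + 0 + -44 + 88 = 40.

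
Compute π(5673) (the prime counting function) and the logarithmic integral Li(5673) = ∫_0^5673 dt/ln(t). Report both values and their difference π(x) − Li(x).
π(5673) = 747;  Li(5673) ≈ 762.71;  π(x) − Li(x) ≈ -15.71.

Direct count of primes ≤ 5673 gives π(5673) = 747. Numerical evaluation of the logarithmic integral gives Li(5673) ≈ 762.71. The difference π(x) − Li(x) ≈ -15.71 is typically negative for small/moderate x (Li(x) overestimates), though Littlewood's theorem shows this sign changes infinitely often.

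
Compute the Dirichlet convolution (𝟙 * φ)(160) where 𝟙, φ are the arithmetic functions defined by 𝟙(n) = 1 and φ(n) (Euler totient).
(𝟙 * φ)(160) = 160

Divisors of 160: [1, 2, 4, 5, 8, 10, 16, 20, 32, 40, 80, 160]. For each d | 160:
  d = 1: 𝟙(1) · φ(160/1) = 1 · 64 = 64
  d = 2: 𝟙(2) · φ(160/2) = 1 · 32 = 32
  d = 4: 𝟙(4) · φ(160/4) = 1 · 16 = 16
  d = 5: 𝟙(5) · φ(160/5) = 1 · 16 = 16
  d = 8: 𝟙(8) · φ(160/8) = 1 · 8 = 8
  d = 10: 𝟙(10) · φ(160/10) = 1 · 8 = 8
  d = 16: 𝟙(16) · φ(160/16) = 1 · 4 = 4
  d = 20: 𝟙(20) · φ(160/20) = 1 · 4 = 4
  d = 32: 𝟙(32) · φ(160/32) = 1 · 4 = 4
  d = 40: 𝟙(40) · φ(160/40) = 1 · 2 = 2
  d = 80: 𝟙(80) · φ(160/80) = 1 · 1 = 1
  d = 160: 𝟙(160) · φ(160/160) = 1 · 1 = 1
Summing: (𝟙 * φ)(160) = 64 + 32 + 16 + 16 + 8 + 8 + 4 + 4 + 4 + 2 + 1 + 1 = 160.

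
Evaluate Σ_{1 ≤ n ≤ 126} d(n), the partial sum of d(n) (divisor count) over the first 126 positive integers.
Σ_{n ≤ 126} d(n) = 635

Compute d(n) for each 1 ≤ n ≤ 126: d(1) = 1, d(2) = 2, d(3) = 2, d(4) = 3, d(5) = 2, d(6) = 4, d(7) = 2, d(8) = 4, d(9) = 3, d(10) = 4, d(11) = 2, d(12) = 6, d(13) = 2, d(14) = 4, d(15) = 4, d(16) = 5, d(17) = 2, d(18) = 6, d(19) = 2, d(20) = 6, d(21) = 4, d(22) = 4, d(23) = 2, d(24) = 8, d(25) = 3, d(26) = 4, d(27) = 4, d(28) = 6, d(29) = 2, d(30) = 8, d(31) = 2, d(32) = 6, d(33) = 4, d(34) = 4, d(35) = 4, d(36) = 9, d(37) = 2, d(38) = 4, d(39) = 4, d(40) = 8, d(41) = 2, d(42) = 8, d(43) = 2, d(44) = 6, d(45) = 6, d(46) = 4, d(47) = 2, d(48) = 10, d(49) = 3, d(50) = 6, d(51) = 4, d(52) = 6, d(53) = 2, d(54) = 8, d(55) = 4, d(56) = 8, d(57) = 4, d(58) = 4, d(59) = 2, d(60) = 12, d(61) = 2, d(62) = 4, d(63) = 6, d(64) = 7, d(65) = 4, d(66) = 8, d(67) = 2, d(68) = 6, d(69) = 4, d(70) = 8, d(71) = 2, d(72) = 12, d(73) = 2, d(74) = 4, d(75) = 6, d(76) = 6, d(77) = 4, d(78) = 8, d(79) = 2, d(80) = 10, d(81) = 5, d(82) = 4, d(83) = 2, d(84) = 12, d(85) = 4, d(86) = 4, d(87) = 4, d(88) = 8, d(89) = 2, d(90) = 12, d(91) = 4, d(92) = 6, d(93) = 4, d(94) = 4, d(95) = 4, d(96) = 12, d(97) = 2, d(98) = 6, d(99) = 6, d(100) = 9, d(101) = 2, d(102) = 8, d(103) = 2, d(104) = 8, d(105) = 8, d(106) = 4, d(107) = 2, d(108) = 12, d(109) = 2, d(110) = 8, d(111) = 4, d(112) = 10, d(113) = 2, d(114) = 8, d(115) = 4, d(116) = 6, d(117) = 6, d(118) = 4, d(119) = 4, d(120) = 16, d(121) = 3, d(122) = 4, d(123) = 4, d(124) = 6, d(125) = 4, d(126) = 12. Summing all 126 values: 635. (Dirichlet's divisor formula: Σ_{n ≤ x} d(n) = x ln(x) + (2γ − 1) x + O(√x). For x = 126, the asymptotic estimate is ≈ 628.83.)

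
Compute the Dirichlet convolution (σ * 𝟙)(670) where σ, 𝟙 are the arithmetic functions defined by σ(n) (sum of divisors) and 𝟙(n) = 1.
(σ * 𝟙)(670) = 1932

Divisors of 670: [1, 2, 5, 10, 67, 134, 335, 670]. For each d | 670:
  d = 1: σ(1) · 𝟙(670/1) = 1 · 1 = 1
  d = 2: σ(2) · 𝟙(670/2) = 3 · 1 = 3
  d = 5: σ(5) · 𝟙(670/5) = 6 · 1 = 6
  d = 10: σ(10) · 𝟙(670/10) = 18 · 1 = 18
  d = 67: σ(67) · 𝟙(670/67) = 68 · 1 = 68
  d = 134: σ(134) · 𝟙(670/134) = 204 · 1 = 204
  d = 335: σ(335) · 𝟙(670/335) = 408 · 1 = 408
  d = 670: σ(670) · 𝟙(670/670) = 1224 · 1 = 1224
Summing: (σ * 𝟙)(670) = 1 + 3 + 6 + 18 + 68 + 204 + 408 + 1224 = 1932.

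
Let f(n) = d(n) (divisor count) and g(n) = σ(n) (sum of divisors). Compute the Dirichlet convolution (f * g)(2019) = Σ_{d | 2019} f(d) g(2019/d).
(d * σ)(2019) = 4056

Divisors of 2019: [1, 3, 673, 2019]. For each d | 2019:
  d = 1: d(1) · σ(2019/1) = 1 · 2696 = 2696
  d = 3: d(3) · σ(2019/3) = 2 · 674 = 1348
  d = 673: d(673) · σ(2019/673) = 2 · 4 = 8
  d = 2019: d(2019) · σ(2019/2019) = 4 · 1 = 4
Summing: (d * σ)(2019) = 2696 + 1348 + 8 + 4 = 4056.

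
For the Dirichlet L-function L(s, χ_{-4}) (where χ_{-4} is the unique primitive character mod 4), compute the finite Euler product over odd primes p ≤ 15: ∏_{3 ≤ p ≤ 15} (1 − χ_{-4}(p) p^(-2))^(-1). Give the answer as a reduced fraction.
∏ = 143143/156160

The odd primes p ≤ 15 are [3, 5, 7, 11, 13]. For each, χ(p) = 1 if p ≡ 1 mod 4, χ(p) = −1 if p ≡ 3 mod 4. Taking (1 − χ(p)/p^2)^(-1) = p^2/(p^2 − χ(p)): (1 − (-1)/3^2)^(-1) · (1 − (1)/5^2)^(-1) · (1 − (-1)/7^2)^(-1) · (1 − (-1)/11^2)^(-1) · (1 − (1)/13^2)^(-1) = 143143/156160.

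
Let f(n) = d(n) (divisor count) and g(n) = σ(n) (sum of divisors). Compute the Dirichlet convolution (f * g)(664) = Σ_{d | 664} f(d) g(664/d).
(d * σ)(664) = 3612

Divisors of 664: [1, 2, 4, 8, 83, 166, 332, 664]. For each d | 664:
  d = 1: d(1) · σ(664/1) = 1 · 1260 = 1260
  d = 2: d(2) · σ(664/2) = 2 · 588 = 1176
  d = 4: d(4) · σ(664/4) = 3 · 252 = 756
  d = 8: d(8) · σ(664/8) = 4 · 84 = 336
  d = 83: d(83) · σ(664/83) = 2 · 15 = 30
  d = 166: d(166) · σ(664/166) = 4 · 7 = 28
  d = 332: d(332) · σ(664/332) = 6 · 3 = 18
  d = 664: d(664) · σ(664/664) = 8 · 1 = 8
Summing: (d * σ)(664) = 1260 + 1176 + 756 + 336 + 30 + 28 + 18 + 8 = 3612.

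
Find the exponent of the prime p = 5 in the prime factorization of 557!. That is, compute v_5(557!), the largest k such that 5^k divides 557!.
v_5(557!) = 137

Legendre's formula: v_p(n!) = Σ_{k ≥ 1} ⌊n / p^k⌋. For p = 5, n = 557, the terms are:
  ⌊557/5^1⌋ = ⌊557/5⌋ = 111
  ⌊557/5^2⌋ = ⌊557/25⌋ = 22
  ⌊557/5^3⌋ = ⌊557/125⌋ = 4
(the next term ⌊557/5^4⌋ = 0, terminating the sum). Summing: v_5(557!) = 111 + 22 + 4 = 137.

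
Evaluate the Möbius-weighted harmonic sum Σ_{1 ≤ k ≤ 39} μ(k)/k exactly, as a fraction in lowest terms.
Σ μ(k)/k = 124873406579/2473579378270

Values of μ(k) for 1 ≤ k ≤ 39: μ(1) = 1, μ(2) = -1, μ(3) = -1, μ(5) = -1, μ(6) = 1, μ(7) = -1, μ(10) = 1, μ(11) = -1, μ(13) = -1, μ(14) = 1, μ(15) = 1, μ(17) = -1, μ(19) = -1, μ(21) = 1, μ(22) = 1, μ(23) = -1, μ(26) = 1, μ(29) = -1, μ(30) = -1, μ(31) = -1, μ(33) = 1, μ(34) = 1, μ(35) = 1, μ(37) = -1, μ(38) = 1, μ(39) = 1, with μ = 0 on non-squarefree integers. Summing μ(k)/k for k where μ(k) ≠ 0 gives 124873406579/2473579378270 ≈ 0.0505. (PNT ⟺ this sum → 0 as n → ∞.)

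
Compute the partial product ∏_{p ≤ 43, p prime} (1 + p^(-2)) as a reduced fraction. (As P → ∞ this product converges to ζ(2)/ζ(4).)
∏ = 783023736407200000000/517444490765057062977

The primes p ≤ 43 are [2, 3, 5, 7, 11, 13, 17, 19, 23, 29, 31, 37, 41, 43]. For each, (1 + 1/p^2) = (p^2 + 1)/p^2. Multiplying these fractions over p ∈ [2, 3, 5, 7, 11, 13, 17, 19, 23, 29, 31, 37, 41, 43] gives 783023736407200000000/517444490765057062977. (In the limit P → ∞ this tends to ζ(2)/ζ(4).)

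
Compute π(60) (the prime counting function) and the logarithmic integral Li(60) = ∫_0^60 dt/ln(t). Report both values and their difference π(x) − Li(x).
π(60) = 17;  Li(60) ≈ 20.97;  π(x) − Li(x) ≈ -3.97.

Direct count of primes ≤ 60 gives π(60) = 17. Numerical evaluation of the logarithmic integral gives Li(60) ≈ 20.97. The difference π(x) − Li(x) ≈ -3.97 is typically negative for small/moderate x (Li(x) overestimates), though Littlewood's theorem shows this sign changes infinitely often.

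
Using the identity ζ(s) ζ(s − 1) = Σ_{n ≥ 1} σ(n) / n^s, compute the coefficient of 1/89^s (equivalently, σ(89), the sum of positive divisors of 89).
σ(89) = 90

In the product (Σ m^0/m^s)(Σ k / k^s) = Σ (Σ_{d | n} d) / n^s, the coefficient of 1/n^s is σ(n) = Σ_{d | n} d. For n = 89, divisors are [1, 89]; summing: σ(89) = 90.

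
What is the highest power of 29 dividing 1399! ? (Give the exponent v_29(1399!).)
v_29(1399!) = 49

Legendre's formula: v_p(n!) = Σ_{k ≥ 1} ⌊n / p^k⌋. For p = 29, n = 1399, the terms are:
  ⌊1399/29^1⌋ = ⌊1399/29⌋ = 48
  ⌊1399/29^2⌋ = ⌊1399/841⌋ = 1
(the next term ⌊1399/29^3⌋ = 0, terminating the sum). Summing: v_29(1399!) = 48 + 1 = 49.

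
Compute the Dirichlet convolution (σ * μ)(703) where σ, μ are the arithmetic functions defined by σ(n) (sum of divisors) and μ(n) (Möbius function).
(σ * μ)(703) = 703

Divisors of 703: [1, 19, 37, 703]. For each d | 703:
  d = 1: σ(1) · μ(703/1) = 1 · 1 = 1
  d = 19: σ(19) · μ(703/19) = 20 · -1 = -20
  d = 37: σ(37) · μ(703/37) = 38 · -1 = -38
  d = 703: σ(703) · μ(703/703) = 760 · 1 = 760
Summing: (σ * μ)(703) = 1 + -20 + -38 + 760 = 703.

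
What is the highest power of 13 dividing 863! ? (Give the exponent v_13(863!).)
v_13(863!) = 71

Legendre's formula: v_p(n!) = Σ_{k ≥ 1} ⌊n / p^k⌋. For p = 13, n = 863, the terms are:
  ⌊863/13^1⌋ = ⌊863/13⌋ = 66
  ⌊863/13^2⌋ = ⌊863/169⌋ = 5
(the next term ⌊863/13^3⌋ = 0, terminating the sum). Summing: v_13(863!) = 66 + 5 = 71.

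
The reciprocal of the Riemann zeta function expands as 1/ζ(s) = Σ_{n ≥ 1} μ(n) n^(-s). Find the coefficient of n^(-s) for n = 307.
μ(307) = -1

Factor n = 307 = 307. μ(n) = 0 if any exponent ≥ 2 (not squarefree); otherwise μ(n) = (−1)^{ω(n)} where ω(n) is the number of distinct prime factors. Applying: μ(307) = -1.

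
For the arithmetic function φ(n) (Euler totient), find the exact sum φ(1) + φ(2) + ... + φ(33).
Σ_{n ≤ 33} φ(n) = 344

Compute φ(n) for each 1 ≤ n ≤ 33: φ(1) = 1, φ(2) = 1, φ(3) = 2, φ(4) = 2, φ(5) = 4, φ(6) = 2, φ(7) = 6, φ(8) = 4, φ(9) = 6, φ(10) = 4, φ(11) = 10, φ(12) = 4, φ(13) = 12, φ(14) = 6, φ(15) = 8, φ(16) = 8, φ(17) = 16, φ(18) = 6, φ(19) = 18, φ(20) = 8, φ(21) = 12, φ(22) = 10, φ(23) = 22, φ(24) = 8, φ(25) = 20, φ(26) = 12, φ(27) = 18, φ(28) = 12, φ(29) = 28, φ(30) = 8, φ(31) = 30, φ(32) = 16, φ(33) = 20. Summing all 33 values: 344. (Average order: Σ_{n ≤ x} φ(n) ~ (3/π²) x². For x = 33, (3/π²)·33² ≈ 331.02.)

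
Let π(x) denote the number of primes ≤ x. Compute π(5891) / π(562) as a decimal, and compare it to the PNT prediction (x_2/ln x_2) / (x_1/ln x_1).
π(5891)/π(562) = 775/102 ≈ 7.5980;  PNT prediction ≈ 7.6451.

π(562) = 102 and π(5891) = 775, so π(5891)/π(562) ≈ 7.5980. The PNT-predicted ratio is (5891/ln(5891)) / (562/ln(562)) ≈ 7.6451. The two agree to within a few percent, as expected.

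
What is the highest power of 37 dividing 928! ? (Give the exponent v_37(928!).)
v_37(928!) = 25

Legendre's formula: v_p(n!) = Σ_{k ≥ 1} ⌊n / p^k⌋. For p = 37, n = 928, the terms are:
  ⌊928/37^1⌋ = ⌊928/37⌋ = 25
(the next term ⌊928/37^2⌋ = 0, terminating the sum). Summing: v_37(928!) = 25 = 25.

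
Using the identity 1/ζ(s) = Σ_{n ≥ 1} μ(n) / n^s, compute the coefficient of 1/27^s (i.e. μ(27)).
μ(27) = 0

Factor n = 27 = 3^3. μ(n) = 0 if any exponent ≥ 2 (not squarefree); otherwise μ(n) = (−1)^{ω(n)} where ω(n) is the number of distinct prime factors. Applying: μ(27) = 0.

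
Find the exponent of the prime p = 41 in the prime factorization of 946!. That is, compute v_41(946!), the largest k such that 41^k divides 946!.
v_41(946!) = 23

Legendre's formula: v_p(n!) = Σ_{k ≥ 1} ⌊n / p^k⌋. For p = 41, n = 946, the terms are:
  ⌊946/41^1⌋ = ⌊946/41⌋ = 23
(the next term ⌊946/41^2⌋ = 0, terminating the sum). Summing: v_41(946!) = 23 = 23.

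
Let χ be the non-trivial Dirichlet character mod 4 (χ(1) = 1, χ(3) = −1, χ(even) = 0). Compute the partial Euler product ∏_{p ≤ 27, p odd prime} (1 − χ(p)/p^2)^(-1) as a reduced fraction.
∏ = 7900068038863/8628726988800

The odd primes p ≤ 27 are [3, 5, 7, 11, 13, 17, 19, 23]. For each, χ(p) = 1 if p ≡ 1 mod 4, χ(p) = −1 if p ≡ 3 mod 4. Taking (1 − χ(p)/p^2)^(-1) = p^2/(p^2 − χ(p)): (1 − (-1)/3^2)^(-1) · (1 − (1)/5^2)^(-1) · (1 − (-1)/7^2)^(-1) · (1 − (-1)/11^2)^(-1) · (1 − (1)/13^2)^(-1) · (1 − (1)/17^2)^(-1) · (1 − (-1)/19^2)^(-1) · (1 − (-1)/23^2)^(-1) = 7900068038863/8628726988800.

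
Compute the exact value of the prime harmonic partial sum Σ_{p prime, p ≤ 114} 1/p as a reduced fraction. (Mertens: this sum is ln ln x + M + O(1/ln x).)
Σ 1/p = 58472171373748331322981543916880425472323867753/31610054640417607788145206291543662493274686990

π(114) = 30, so the primes ≤ 114 are [2, 3, 5, 7, 11, 13, 17, 19, 23, 29, 31, 37, 41, 43, 47, 53, 59, 61, 67, 71, 73, 79, 83, 89, 97, 101, 103, 107, 109, 113]. Summing 1/p over these primes: 58472171373748331322981543916880425472323867753/31610054640417607788145206291543662493274686990 ≈ 1.8498. Mertens estimate ln ln(114) + 0.2615 ≈ 1.8167.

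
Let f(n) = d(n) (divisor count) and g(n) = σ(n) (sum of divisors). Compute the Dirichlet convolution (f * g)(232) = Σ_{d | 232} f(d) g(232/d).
(d * σ)(232) = 1344

Divisors of 232: [1, 2, 4, 8, 29, 58, 116, 232]. For each d | 232:
  d = 1: d(1) · σ(232/1) = 1 · 450 = 450
  d = 2: d(2) · σ(232/2) = 2 · 210 = 420
  d = 4: d(4) · σ(232/4) = 3 · 90 = 270
  d = 8: d(8) · σ(232/8) = 4 · 30 = 120
  d = 29: d(29) · σ(232/29) = 2 · 15 = 30
  d = 58: d(58) · σ(232/58) = 4 · 7 = 28
  d = 116: d(116) · σ(232/116) = 6 · 3 = 18
  d = 232: d(232) · σ(232/232) = 8 · 1 = 8
Summing: (d * σ)(232) = 450 + 420 + 270 + 120 + 30 + 28 + 18 + 8 = 1344.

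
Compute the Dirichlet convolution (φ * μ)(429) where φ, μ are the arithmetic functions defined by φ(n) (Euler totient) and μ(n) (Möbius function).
(φ * μ)(429) = 99

Divisors of 429: [1, 3, 11, 13, 33, 39, 143, 429]. For each d | 429:
  d = 1: φ(1) · μ(429/1) = 1 · -1 = -1
  d = 3: φ(3) · μ(429/3) = 2 · 1 = 2
  d = 11: φ(11) · μ(429/11) = 10 · 1 = 10
  d = 13: φ(13) · μ(429/13) = 12 · 1 = 12
  d = 33: φ(33) · μ(429/33) = 20 · -1 = -20
  d = 39: φ(39) · μ(429/39) = 24 · -1 = -24
  d = 143: φ(143) · μ(429/143) = 120 · -1 = -120
  d = 429: φ(429) · μ(429/429) = 240 · 1 = 240
Summing: (φ * μ)(429) = -1 + 2 + 10 + 12 + -20 + -24 + -120 + 240 = 99.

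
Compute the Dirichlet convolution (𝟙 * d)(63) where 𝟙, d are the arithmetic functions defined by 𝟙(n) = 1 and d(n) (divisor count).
(𝟙 * d)(63) = 18

Divisors of 63: [1, 3, 7, 9, 21, 63]. For each d | 63:
  d = 1: 𝟙(1) · d(63/1) = 1 · 6 = 6
  d = 3: 𝟙(3) · d(63/3) = 1 · 4 = 4
  d = 7: 𝟙(7) · d(63/7) = 1 · 3 = 3
  d = 9: 𝟙(9) · d(63/9) = 1 · 2 = 2
  d = 21: 𝟙(21) · d(63/21) = 1 · 2 = 2
  d = 63: 𝟙(63) · d(63/63) = 1 · 1 = 1
Summing: (𝟙 * d)(63) = 6 + 4 + 3 + 2 + 2 + 1 = 18.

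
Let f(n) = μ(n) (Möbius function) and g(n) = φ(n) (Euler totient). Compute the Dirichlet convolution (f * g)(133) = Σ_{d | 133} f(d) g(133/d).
(μ * φ)(133) = 85

Divisors of 133: [1, 7, 19, 133]. For each d | 133:
  d = 1: μ(1) · φ(133/1) = 1 · 108 = 108
  d = 7: μ(7) · φ(133/7) = -1 · 18 = -18
  d = 19: μ(19) · φ(133/19) = -1 · 6 = -6
  d = 133: μ(133) · φ(133/133) = 1 · 1 = 1
Summing: (μ * φ)(133) = 108 + -18 + -6 + 1 = 85.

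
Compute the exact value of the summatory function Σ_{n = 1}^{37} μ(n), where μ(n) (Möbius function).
Σ_{n ≤ 37} μ(n) = -2

Compute μ(n) for each 1 ≤ n ≤ 37: μ(1) = 1, μ(2) = -1, μ(3) = -1, μ(4) = 0, μ(5) = -1, μ(6) = 1, μ(7) = -1, μ(8) = 0, μ(9) = 0, μ(10) = 1, μ(11) = -1, μ(12) = 0, μ(13) = -1, μ(14) = 1, μ(15) = 1, μ(16) = 0, μ(17) = -1, μ(18) = 0, μ(19) = -1, μ(20) = 0, μ(21) = 1, μ(22) = 1, μ(23) = -1, μ(24) = 0, μ(25) = 0, μ(26) = 1, μ(27) = 0, μ(28) = 0, μ(29) = -1, μ(30) = -1, μ(31) = -1, μ(32) = 0, μ(33) = 1, μ(34) = 1, μ(35) = 1, μ(36) = 0, μ(37) = -1. Summing all 37 values: -2. (Mertens function M(x) = Σ_{n ≤ x} μ(n); on average M(x) should be small (PNT ⟺ M(x) = o(x)).)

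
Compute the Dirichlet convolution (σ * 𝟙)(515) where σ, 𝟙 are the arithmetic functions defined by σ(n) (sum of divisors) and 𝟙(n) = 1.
(σ * 𝟙)(515) = 735

Divisors of 515: [1, 5, 103, 515]. For each d | 515:
  d = 1: σ(1) · 𝟙(515/1) = 1 · 1 = 1
  d = 5: σ(5) · 𝟙(515/5) = 6 · 1 = 6
  d = 103: σ(103) · 𝟙(515/103) = 104 · 1 = 104
  d = 515: σ(515) · 𝟙(515/515) = 624 · 1 = 624
Summing: (σ * 𝟙)(515) = 1 + 6 + 104 + 624 = 735.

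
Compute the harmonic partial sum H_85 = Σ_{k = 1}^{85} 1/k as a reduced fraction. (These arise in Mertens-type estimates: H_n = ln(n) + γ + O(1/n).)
H_85 = 3689819414629973415931738804725211919/734184632222154704090370027645633600

Direct summation: H_85 = 1 + 1/2 + ... + 1/85. The least common denominator is lcm(1, ..., 85) = 8076030954443701744994070304101969600; over this denominator the numerator is 8076030954443701744994070304101969600 + 4038015477221850872497035152050984800 + 2692010318147900581664690101367323200 + 2019007738610925436248517576025492400 + 1615206190888740348998814060820393920 + 1346005159073950290832345050683661600 + 1153718707777671677856295757728852800 + 1009503869305462718124258788012746200 + 897336772715966860554896700455774400 + 807603095444370174499407030410196960 + 734184632222154704090370027645633600 + 673002579536975145416172525341830800 + 621233150341823211153390023392459200 + 576859353888835838928147878864426400 + 538402063629580116332938020273464640 + 504751934652731359062129394006373100 + 475060644379041279117298253182468800 + 448668386357983430277448350227887200 + 425054260760194828683898437057998400 + 403801547722185087249703515205098480 + 384572902592557225952098585909617600 + 367092316111077352045185013822816800 + 351131780627987032391046534960955200 + 336501289768487572708086262670915400 + 323041238177748069799762812164078784 + 310616575170911605576695011696229600 + 299112257571988953518298900151924800 + 288429676944417919464073939432213200 + 278483826015300060172209320831102400 + 269201031814790058166469010136732320 + 260517127562700056290131300132321600 + 252375967326365679531064697003186550 + 244728210740718234696790009215211200 + 237530322189520639558649126591234400 + 230743741555534335571259151545770560 + 224334193178991715138724175113943600 + 218271106876856803918758656867620800 + 212527130380097414341949218528999200 + 207077716780607737051130007797486400 + 201900773861092543624851757602549240 + 196976364742529310853513909856145600 + 192286451296278612976049292954808800 + 187814673359155854534745821025627200 + 183546158055538676022592506911408400 + 179467354543193372110979340091154880 + 175565890313993516195523267480477600 + 171830445839227696702001495831956800 + 168250644884243786354043131335457700 + 164816958253953096836613679675550400 + 161520619088874034899881406082039392 + 158353548126347093039099417727489600 + 155308287585455802788347505848114800 + 152377942536673617830076798190603200 + 149556128785994476759149450075962400 + 146836926444430940818074005529126720 + 144214838472208959732036969716106600 + 141684753586731609561299479019332800 + 139241913007650030086104660415551200 + 136881880583791554999899496679694400 + 134600515907395029083234505068366160 + 132393950072847569590066726296753600 + 130258563781350028145065650066160800 + 128190967530852408650699528636539200 + 126187983663182839765532348501593275 + 124246630068364642230678004678491840 + 122364105370359117348395004607605600 + 120537775439458234999911497076148800 + 118765161094760319779324563295617200 + 117043926875995677463682178320318400 + 115371870777767167785629575772885280 + 113746914851319742887240426818337600 + 112167096589495857569362087556971800 + 110630561019776736232795483617835200 + 109135553438428401959379328433810400 + 107680412725916023266587604054692928 + 106263565190048707170974609264499600 + 104883518888879243441481432520804800 + 103538858390303868525565003898743200 + 102228239929667110696127472203822400 + 100950386930546271812425878801274620 + 99704085857329651172766300050641600 + 98488182371264655426756954928072800 + 97301577764381948734868316916891200 + 96143225648139306488024646477404400 + 95012128875808255823459650636493760 = 40588013560929707575249126851977331109, so H_85 = 40588013560929707575249126851977331109/8076030954443701744994070304101969600; reducing by gcd(40588013560929707575249126851977331109, 8076030954443701744994070304101969600) = 11 gives 3689819414629973415931738804725211919/734184632222154704090370027645633600 ≈ 5.02574. (The PNT-adjacent estimate ln(85) + γ ≈ 5.01987 matches within O(1/n).)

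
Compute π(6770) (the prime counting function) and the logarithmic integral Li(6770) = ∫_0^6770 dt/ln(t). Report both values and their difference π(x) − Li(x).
π(6770) = 871;  Li(6770) ≈ 888.30;  π(x) − Li(x) ≈ -17.30.

Direct count of primes ≤ 6770 gives π(6770) = 871. Numerical evaluation of the logarithmic integral gives Li(6770) ≈ 888.30. The difference π(x) − Li(x) ≈ -17.30 is typically negative for small/moderate x (Li(x) overestimates), though Littlewood's theorem shows this sign changes infinitely often.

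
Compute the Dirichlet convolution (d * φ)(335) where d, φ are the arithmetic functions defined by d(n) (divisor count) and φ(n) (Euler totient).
(d * φ)(335) = 408

Divisors of 335: [1, 5, 67, 335]. For each d | 335:
  d = 1: d(1) · φ(335/1) = 1 · 264 = 264
  d = 5: d(5) · φ(335/5) = 2 · 66 = 132
  d = 67: d(67) · φ(335/67) = 2 · 4 = 8
  d = 335: d(335) · φ(335/335) = 4 · 1 = 4
Summing: (d * φ)(335) = 264 + 132 + 8 + 4 = 408.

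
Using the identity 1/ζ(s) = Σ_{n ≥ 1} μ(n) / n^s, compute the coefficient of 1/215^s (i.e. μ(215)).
μ(215) = 1

Factor n = 215 = 5 · 43. μ(n) = 0 if any exponent ≥ 2 (not squarefree); otherwise μ(n) = (−1)^{ω(n)} where ω(n) is the number of distinct prime factors. Applying: μ(215) = 1.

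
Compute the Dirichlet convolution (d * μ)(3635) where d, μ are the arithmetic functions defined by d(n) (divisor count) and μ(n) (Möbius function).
(d * μ)(3635) = 1

Divisors of 3635: [1, 5, 727, 3635]. For each d | 3635:
  d = 1: d(1) · μ(3635/1) = 1 · 1 = 1
  d = 5: d(5) · μ(3635/5) = 2 · -1 = -2
  d = 727: d(727) · μ(3635/727) = 2 · -1 = -2
  d = 3635: d(3635) · μ(3635/3635) = 4 · 1 = 4
Summing: (d * μ)(3635) = 1 + -2 + -2 + 4 = 1.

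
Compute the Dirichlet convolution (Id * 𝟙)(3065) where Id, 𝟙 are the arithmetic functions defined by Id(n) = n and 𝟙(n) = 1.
(Id * 𝟙)(3065) = 3684

Divisors of 3065: [1, 5, 613, 3065]. For each d | 3065:
  d = 1: Id(1) · 𝟙(3065/1) = 1 · 1 = 1
  d = 5: Id(5) · 𝟙(3065/5) = 5 · 1 = 5
  d = 613: Id(613) · 𝟙(3065/613) = 613 · 1 = 613
  d = 3065: Id(3065) · 𝟙(3065/3065) = 3065 · 1 = 3065
Summing: (Id * 𝟙)(3065) = 1 + 5 + 613 + 3065 = 3684.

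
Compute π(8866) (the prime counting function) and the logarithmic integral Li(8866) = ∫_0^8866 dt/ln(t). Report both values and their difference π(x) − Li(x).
π(8866) = 1105;  Li(8866) ≈ 1122.22;  π(x) − Li(x) ≈ -17.22.

Direct count of primes ≤ 8866 gives π(8866) = 1105. Numerical evaluation of the logarithmic integral gives Li(8866) ≈ 1122.22. The difference π(x) − Li(x) ≈ -17.22 is typically negative for small/moderate x (Li(x) overestimates), though Littlewood's theorem shows this sign changes infinitely often.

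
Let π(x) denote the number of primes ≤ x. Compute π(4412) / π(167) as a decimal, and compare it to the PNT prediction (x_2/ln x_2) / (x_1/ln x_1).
π(4412)/π(167) = 600/39 ≈ 15.3846;  PNT prediction ≈ 16.1120.

π(167) = 39 and π(4412) = 600, so π(4412)/π(167) ≈ 15.3846. The PNT-predicted ratio is (4412/ln(4412)) / (167/ln(167)) ≈ 16.1120. The two agree to within a few percent, as expected.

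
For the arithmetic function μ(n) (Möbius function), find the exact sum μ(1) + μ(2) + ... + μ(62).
Σ_{n ≤ 62} μ(n) = -1

Compute μ(n) for each 1 ≤ n ≤ 62: μ(1) = 1, μ(2) = -1, μ(3) = -1, μ(4) = 0, μ(5) = -1, μ(6) = 1, μ(7) = -1, μ(8) = 0, μ(9) = 0, μ(10) = 1, μ(11) = -1, μ(12) = 0, μ(13) = -1, μ(14) = 1, μ(15) = 1, μ(16) = 0, μ(17) = -1, μ(18) = 0, μ(19) = -1, μ(20) = 0, μ(21) = 1, μ(22) = 1, μ(23) = -1, μ(24) = 0, μ(25) = 0, μ(26) = 1, μ(27) = 0, μ(28) = 0, μ(29) = -1, μ(30) = -1, μ(31) = -1, μ(32) = 0, μ(33) = 1, μ(34) = 1, μ(35) = 1, μ(36) = 0, μ(37) = -1, μ(38) = 1, μ(39) = 1, μ(40) = 0, μ(41) = -1, μ(42) = -1, μ(43) = -1, μ(44) = 0, μ(45) = 0, μ(46) = 1, μ(47) = -1, μ(48) = 0, μ(49) = 0, μ(50) = 0, μ(51) = 1, μ(52) = 0, μ(53) = -1, μ(54) = 0, μ(55) = 1, μ(56) = 0, μ(57) = 1, μ(58) = 1, μ(59) = -1, μ(60) = 0, μ(61) = -1, μ(62) = 1. Summing all 62 values: -1. (Mertens function M(x) = Σ_{n ≤ x} μ(n); on average M(x) should be small (PNT ⟺ M(x) = o(x)).)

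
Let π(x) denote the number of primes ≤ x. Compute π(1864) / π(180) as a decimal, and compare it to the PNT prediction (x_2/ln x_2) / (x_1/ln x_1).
π(1864)/π(180) = 284/41 ≈ 6.9268;  PNT prediction ≈ 7.1411.

π(180) = 41 and π(1864) = 284, so π(1864)/π(180) ≈ 6.9268. The PNT-predicted ratio is (1864/ln(1864)) / (180/ln(180)) ≈ 7.1411. The two agree to within a few percent, as expected.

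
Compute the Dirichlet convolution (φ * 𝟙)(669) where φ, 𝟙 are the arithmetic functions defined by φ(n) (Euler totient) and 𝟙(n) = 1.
(φ * 𝟙)(669) = 669

Divisors of 669: [1, 3, 223, 669]. For each d | 669:
  d = 1: φ(1) · 𝟙(669/1) = 1 · 1 = 1
  d = 3: φ(3) · 𝟙(669/3) = 2 · 1 = 2
  d = 223: φ(223) · 𝟙(669/223) = 222 · 1 = 222
  d = 669: φ(669) · 𝟙(669/669) = 444 · 1 = 444
Summing: (φ * 𝟙)(669) = 1 + 2 + 222 + 444 = 669.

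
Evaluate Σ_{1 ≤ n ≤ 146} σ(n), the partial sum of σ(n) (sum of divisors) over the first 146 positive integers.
Σ_{n ≤ 146} σ(n) = 17588

Compute σ(n) for each 1 ≤ n ≤ 146: σ(1) = 1, σ(2) = 3, σ(3) = 4, σ(4) = 7, σ(5) = 6, σ(6) = 12, σ(7) = 8, σ(8) = 15, σ(9) = 13, σ(10) = 18, σ(11) = 12, σ(12) = 28, σ(13) = 14, σ(14) = 24, σ(15) = 24, σ(16) = 31, σ(17) = 18, σ(18) = 39, σ(19) = 20, σ(20) = 42, σ(21) = 32, σ(22) = 36, σ(23) = 24, σ(24) = 60, σ(25) = 31, σ(26) = 42, σ(27) = 40, σ(28) = 56, σ(29) = 30, σ(30) = 72, σ(31) = 32, σ(32) = 63, σ(33) = 48, σ(34) = 54, σ(35) = 48, σ(36) = 91, σ(37) = 38, σ(38) = 60, σ(39) = 56, σ(40) = 90, σ(41) = 42, σ(42) = 96, σ(43) = 44, σ(44) = 84, σ(45) = 78, σ(46) = 72, σ(47) = 48, σ(48) = 124, σ(49) = 57, σ(50) = 93, σ(51) = 72, σ(52) = 98, σ(53) = 54, σ(54) = 120, σ(55) = 72, σ(56) = 120, σ(57) = 80, σ(58) = 90, σ(59) = 60, σ(60) = 168, σ(61) = 62, σ(62) = 96, σ(63) = 104, σ(64) = 127, σ(65) = 84, σ(66) = 144, σ(67) = 68, σ(68) = 126, σ(69) = 96, σ(70) = 144, σ(71) = 72, σ(72) = 195, σ(73) = 74, σ(74) = 114, σ(75) = 124, σ(76) = 140, σ(77) = 96, σ(78) = 168, σ(79) = 80, σ(80) = 186, σ(81) = 121, σ(82) = 126, σ(83) = 84, σ(84) = 224, σ(85) = 108, σ(86) = 132, σ(87) = 120, σ(88) = 180, σ(89) = 90, σ(90) = 234, σ(91) = 112, σ(92) = 168, σ(93) = 128, σ(94) = 144, σ(95) = 120, σ(96) = 252, σ(97) = 98, σ(98) = 171, σ(99) = 156, σ(100) = 217, σ(101) = 102, σ(102) = 216, σ(103) = 104, σ(104) = 210, σ(105) = 192, σ(106) = 162, σ(107) = 108, σ(108) = 280, σ(109) = 110, σ(110) = 216, σ(111) = 152, σ(112) = 248, σ(113) = 114, σ(114) = 240, σ(115) = 144, σ(116) = 210, σ(117) = 182, σ(118) = 180, σ(119) = 144, σ(120) = 360, σ(121) = 133, σ(122) = 186, σ(123) = 168, σ(124) = 224, σ(125) = 156, σ(126) = 312, σ(127) = 128, σ(128) = 255, σ(129) = 176, σ(130) = 252, σ(131) = 132, σ(132) = 336, σ(133) = 160, σ(134) = 204, σ(135) = 240, σ(136) = 270, σ(137) = 138, σ(138) = 288, σ(139) = 140, σ(140) = 336, σ(141) = 192, σ(142) = 216, σ(143) = 168, σ(144) = 403, σ(145) = 180, σ(146) = 222. Summing all 146 values: 17588. (Average order: Σ_{n ≤ x} σ(n) ~ (π²/12) x². For x = 146, (π²/12)·146² ≈ 17531.71.)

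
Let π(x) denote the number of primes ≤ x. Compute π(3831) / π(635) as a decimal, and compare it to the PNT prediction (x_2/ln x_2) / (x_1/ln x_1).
π(3831)/π(635) = 531/115 ≈ 4.6174;  PNT prediction ≈ 4.7189.

π(635) = 115 and π(3831) = 531, so π(3831)/π(635) ≈ 4.6174. The PNT-predicted ratio is (3831/ln(3831)) / (635/ln(635)) ≈ 4.7189. The two agree to within a few percent, as expected.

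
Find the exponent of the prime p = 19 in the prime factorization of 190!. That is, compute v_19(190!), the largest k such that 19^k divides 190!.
v_19(190!) = 10

Legendre's formula: v_p(n!) = Σ_{k ≥ 1} ⌊n / p^k⌋. For p = 19, n = 190, the terms are:
  ⌊190/19^1⌋ = ⌊190/19⌋ = 10
(the next term ⌊190/19^2⌋ = 0, terminating the sum). Summing: v_19(190!) = 10 = 10.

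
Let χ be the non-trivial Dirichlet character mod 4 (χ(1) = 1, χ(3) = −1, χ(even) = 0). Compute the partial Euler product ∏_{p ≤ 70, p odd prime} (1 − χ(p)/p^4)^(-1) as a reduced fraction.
∏ = 1651066280281380138536686837541579766361280941939967829361597654494040671703/1669523570694536178861740034086625672835197425049896317943747132528787456000

The odd primes p ≤ 70 are [3, 5, 7, 11, 13, 17, 19, 23, 29, 31, 37, 41, 43, 47, 53, 59, 61, 67]. For each, χ(p) = 1 if p ≡ 1 mod 4, χ(p) = −1 if p ≡ 3 mod 4. Taking (1 − χ(p)/p^4)^(-1) = p^4/(p^4 − χ(p)): (1 − (-1)/3^4)^(-1) · (1 − (1)/5^4)^(-1) · (1 − (-1)/7^4)^(-1) · (1 − (-1)/11^4)^(-1) · (1 − (1)/13^4)^(-1) · (1 − (1)/17^4)^(-1) · (1 − (-1)/19^4)^(-1) · (1 − (-1)/23^4)^(-1) · (1 − (1)/29^4)^(-1) · (1 − (-1)/31^4)^(-1) · (1 − (1)/37^4)^(-1) · (1 − (1)/41^4)^(-1) · (1 − (-1)/43^4)^(-1) · (1 − (-1)/47^4)^(-1) · (1 − (1)/53^4)^(-1) · (1 − (-1)/59^4)^(-1) · (1 − (1)/61^4)^(-1) · (1 − (-1)/67^4)^(-1) = 1651066280281380138536686837541579766361280941939967829361597654494040671703/1669523570694536178861740034086625672835197425049896317943747132528787456000.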